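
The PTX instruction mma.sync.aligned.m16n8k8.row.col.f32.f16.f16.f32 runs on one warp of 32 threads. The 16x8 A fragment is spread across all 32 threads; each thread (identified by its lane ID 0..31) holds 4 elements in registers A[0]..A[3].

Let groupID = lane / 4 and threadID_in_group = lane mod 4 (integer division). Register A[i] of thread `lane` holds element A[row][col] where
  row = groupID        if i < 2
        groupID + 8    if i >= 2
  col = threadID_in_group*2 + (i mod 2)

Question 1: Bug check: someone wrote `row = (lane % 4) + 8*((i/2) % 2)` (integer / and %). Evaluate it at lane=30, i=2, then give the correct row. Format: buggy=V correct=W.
buggy=10 correct=15

`(lane % 4) + 8*((i/2) % 2)`[30,2]=>10
lane 30=>30/4=7, 30 mod 4=2
i=2  r:7+8=>15  c:2·2+0=>4
row: 10 vs 15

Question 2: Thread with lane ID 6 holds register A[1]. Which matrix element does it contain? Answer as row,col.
1,5

6: G=1,T=2
[1] (1+0,2*2+1) = (1,5)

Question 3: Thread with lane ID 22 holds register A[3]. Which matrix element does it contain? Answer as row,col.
13,5

22: gr=5,th=2
[3] (5+8,2*2+1) = (13,5)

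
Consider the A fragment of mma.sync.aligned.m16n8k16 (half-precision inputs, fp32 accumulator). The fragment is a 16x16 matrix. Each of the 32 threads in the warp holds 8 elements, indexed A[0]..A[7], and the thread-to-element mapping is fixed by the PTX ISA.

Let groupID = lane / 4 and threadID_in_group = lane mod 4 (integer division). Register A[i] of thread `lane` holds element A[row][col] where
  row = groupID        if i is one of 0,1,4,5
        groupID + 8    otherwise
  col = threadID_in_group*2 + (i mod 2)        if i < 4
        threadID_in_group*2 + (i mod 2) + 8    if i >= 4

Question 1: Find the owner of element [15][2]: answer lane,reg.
r=15->g=7,rb=1  c=2->cb=0,t=1,b0=0
L=7*4+1=29  i=0*4+1*2+0=2

29,2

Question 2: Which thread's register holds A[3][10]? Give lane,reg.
r=3⇒gr=3,Rb=0  c=10⇒Cb=1,th=1,odd=0
L=3*4+1=13  i=1*4+0*2+0=4

13,4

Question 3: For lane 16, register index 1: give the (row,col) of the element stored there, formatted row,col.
lane 16: gid=4 (16/4), tid=0 (16%4)
i=1: r=4+0=4, c=0*2+1+0=1

4,1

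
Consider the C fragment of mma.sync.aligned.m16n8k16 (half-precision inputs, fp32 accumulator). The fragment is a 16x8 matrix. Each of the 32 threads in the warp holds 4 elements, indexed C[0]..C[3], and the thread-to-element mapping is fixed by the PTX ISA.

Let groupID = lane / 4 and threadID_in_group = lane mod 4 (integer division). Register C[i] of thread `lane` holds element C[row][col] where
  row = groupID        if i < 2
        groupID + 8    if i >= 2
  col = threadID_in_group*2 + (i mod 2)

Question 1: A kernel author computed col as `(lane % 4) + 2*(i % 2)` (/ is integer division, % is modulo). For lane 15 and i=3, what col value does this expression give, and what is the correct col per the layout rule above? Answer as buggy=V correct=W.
buggy=5 correct=7

`(lane % 4) + 2*(i % 2)`[15,3]=>5
15: grp=3,tig=3
[3] (3+8,3*2+1) = (11,7)
col: 5 vs 7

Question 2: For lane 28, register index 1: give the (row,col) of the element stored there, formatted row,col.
7,1

lane 28: gid=7 (28/4), tid=0 (28%4)
i=1: r=7+0=7, c=0*2+1=1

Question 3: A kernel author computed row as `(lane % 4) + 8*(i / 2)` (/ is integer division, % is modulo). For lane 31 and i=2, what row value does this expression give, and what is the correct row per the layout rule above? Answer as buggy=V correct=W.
buggy=11 correct=15

`(lane % 4) + 8*(i / 2)`[31,2]->11
lane 31->31/4=7, 31 mod 4=3
i=2  r:7+8->15  c:2·3+0->6
row: 11 vs 15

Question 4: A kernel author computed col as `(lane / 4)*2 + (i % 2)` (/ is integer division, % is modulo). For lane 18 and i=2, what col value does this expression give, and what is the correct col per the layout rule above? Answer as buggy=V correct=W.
`(lane / 4)*2 + (i % 2)`[18,2]⇒8
lane 18⇒18/4=4, 18 mod 4=2
i=2  r:4+8⇒12  c:2·2+0⇒4
col: 8 vs 4

buggy=8 correct=4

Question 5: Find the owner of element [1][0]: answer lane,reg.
4,0

r=1→G=1,rhi=0  c=0→T=0,p=0
L=1*4+0=4  i=0*2+0=0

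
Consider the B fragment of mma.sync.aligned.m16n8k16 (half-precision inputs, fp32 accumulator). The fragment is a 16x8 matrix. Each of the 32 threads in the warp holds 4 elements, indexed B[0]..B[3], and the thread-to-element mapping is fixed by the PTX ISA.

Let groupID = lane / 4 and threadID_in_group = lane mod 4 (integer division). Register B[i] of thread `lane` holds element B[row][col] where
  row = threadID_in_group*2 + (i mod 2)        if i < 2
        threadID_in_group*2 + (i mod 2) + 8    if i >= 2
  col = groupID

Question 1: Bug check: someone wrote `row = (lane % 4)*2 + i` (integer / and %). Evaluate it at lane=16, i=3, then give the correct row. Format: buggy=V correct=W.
`(lane % 4)*2 + i`[16,3]→3
lane 16: G=4 (16/4), T=0 (16%4)
i=3: r=0*2+1+8=9, c=G=4
row: 3 vs 9

buggy=3 correct=9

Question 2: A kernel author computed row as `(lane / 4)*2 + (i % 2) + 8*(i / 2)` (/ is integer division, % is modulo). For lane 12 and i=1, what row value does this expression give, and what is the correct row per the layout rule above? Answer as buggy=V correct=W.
buggy=7 correct=1

`(lane / 4)*2 + (i % 2) + 8*(i / 2)`[12,1]->7
lane 12->12/4=3, 12 mod 4=0
i=1  r:2·0+1+0->1  c:3
row: 7 vs 1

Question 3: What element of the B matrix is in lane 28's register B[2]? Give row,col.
8,7

lane 28=>28/4=7, 28 mod 4=0
i=2  r:2·0+0+8=>8  c:7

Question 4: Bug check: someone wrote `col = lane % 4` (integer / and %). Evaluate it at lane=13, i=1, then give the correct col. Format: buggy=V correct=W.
buggy=1 correct=3

`lane % 4`[13,1]=>1
L=13=>grp=13>>2=3, tig=13&3=1
[1]=>row 1·2+1+0=3  col grp=3
col: 1 vs 3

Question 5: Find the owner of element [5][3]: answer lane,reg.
c: 3->gid=3  r: 5->r8=0,tid=2,i&1=1
L=3*4+2=14  i=0*2+1=1

14,1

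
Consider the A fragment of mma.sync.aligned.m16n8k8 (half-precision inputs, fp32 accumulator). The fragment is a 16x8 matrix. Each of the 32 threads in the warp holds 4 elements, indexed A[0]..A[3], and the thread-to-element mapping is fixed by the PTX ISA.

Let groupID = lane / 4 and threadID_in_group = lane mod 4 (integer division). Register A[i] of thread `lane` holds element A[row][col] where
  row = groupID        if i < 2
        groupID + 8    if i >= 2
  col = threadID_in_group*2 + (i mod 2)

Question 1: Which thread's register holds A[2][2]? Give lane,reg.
r: 2->gid=2,r8=0  c: 2->tid=1,i&1=0
L=2*4+1=9  i=0*2+0=0

9,0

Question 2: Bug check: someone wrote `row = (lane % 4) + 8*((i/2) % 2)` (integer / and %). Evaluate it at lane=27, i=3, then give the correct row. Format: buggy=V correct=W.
`(lane % 4) + 8*((i/2) % 2)`[27,3]->11
lane 27: g=6 (27/4), t=3 (27%4)
i=3: r=6+8=14, c=3*2+1=7
row: 11 vs 14

buggy=11 correct=14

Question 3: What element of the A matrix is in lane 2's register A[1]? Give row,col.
L=2->g=2>>2=0, t=2&3=2
[1]->row 0+0=0  col 2·2+1=5

0,5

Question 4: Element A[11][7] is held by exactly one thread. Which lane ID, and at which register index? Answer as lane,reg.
r=11->g=3,rb=1  c=7->t=3,b0=1
L=3*4+3=15  i=1*2+1=3

15,3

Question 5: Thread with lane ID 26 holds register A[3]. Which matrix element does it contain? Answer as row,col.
26: gr=6,th=2
[3] (6+8,2*2+1) = (14,5)

14,5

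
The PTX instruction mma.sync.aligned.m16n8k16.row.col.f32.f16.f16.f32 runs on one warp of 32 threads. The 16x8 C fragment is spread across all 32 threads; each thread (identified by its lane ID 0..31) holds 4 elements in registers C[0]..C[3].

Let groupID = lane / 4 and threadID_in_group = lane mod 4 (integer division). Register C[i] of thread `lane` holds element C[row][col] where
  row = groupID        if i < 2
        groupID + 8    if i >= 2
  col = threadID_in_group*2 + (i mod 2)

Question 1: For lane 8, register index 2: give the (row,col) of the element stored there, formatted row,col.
10,0

lane 8->8/4=2, 8 mod 4=0
i=2  r:2+8->10  c:2·0+0->0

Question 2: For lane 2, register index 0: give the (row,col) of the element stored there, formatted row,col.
lane 2: gr=0 (2/4), th=2 (2%4)
i=0: r=0+0=0, c=2*2+0=4

0,4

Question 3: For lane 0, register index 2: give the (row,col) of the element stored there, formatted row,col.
8,0

lane 0->0/4=0, 0 mod 4=0
i=2  r:0+8->8  c:2·0+0->0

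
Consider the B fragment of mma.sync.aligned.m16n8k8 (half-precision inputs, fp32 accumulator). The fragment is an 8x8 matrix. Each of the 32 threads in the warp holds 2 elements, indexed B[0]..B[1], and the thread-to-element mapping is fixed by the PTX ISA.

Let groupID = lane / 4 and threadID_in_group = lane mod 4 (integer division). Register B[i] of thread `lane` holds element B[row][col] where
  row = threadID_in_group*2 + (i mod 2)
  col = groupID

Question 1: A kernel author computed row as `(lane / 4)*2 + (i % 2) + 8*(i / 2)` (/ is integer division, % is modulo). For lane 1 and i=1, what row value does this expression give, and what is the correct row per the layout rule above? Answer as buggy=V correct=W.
`(lane / 4)*2 + (i % 2) + 8*(i / 2)`[1,1]⇒1
1: gr=0,th=1
[1] (1*2+1,0) = (3,0)
row: 1 vs 3

buggy=1 correct=3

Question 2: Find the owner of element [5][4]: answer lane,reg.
c=4->g=4  r=5->t=2,b0=1
L=4*4+2=18  i=1=1

18,1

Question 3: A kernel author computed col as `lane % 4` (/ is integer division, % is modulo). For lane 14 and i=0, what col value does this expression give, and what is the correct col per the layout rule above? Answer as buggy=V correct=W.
buggy=2 correct=3

`lane % 4`[14,0]→2
L=14→G=14>>2=3, T=14&3=2
[0]→row 2·2+0=4  col G=3
col: 2 vs 3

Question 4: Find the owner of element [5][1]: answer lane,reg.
6,1

c=1→G=1  r=5→T=2,p=1
L=1*4+2=6  i=1=1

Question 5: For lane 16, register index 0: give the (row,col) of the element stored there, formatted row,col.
0,4

lane 16: gr=4 (16/4), th=0 (16%4)
i=0: r=0*2+0=0, c=gr=4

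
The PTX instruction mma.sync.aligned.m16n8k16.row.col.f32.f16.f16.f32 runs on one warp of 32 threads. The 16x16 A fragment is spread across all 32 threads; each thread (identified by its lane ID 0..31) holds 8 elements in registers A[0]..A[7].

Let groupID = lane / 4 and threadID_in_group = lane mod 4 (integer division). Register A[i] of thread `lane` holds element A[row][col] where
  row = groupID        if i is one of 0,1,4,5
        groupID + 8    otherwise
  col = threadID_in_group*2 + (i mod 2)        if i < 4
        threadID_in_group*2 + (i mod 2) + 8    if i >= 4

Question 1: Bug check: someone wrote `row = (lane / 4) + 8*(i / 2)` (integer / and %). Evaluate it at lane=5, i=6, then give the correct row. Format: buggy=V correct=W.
buggy=25 correct=9

`(lane / 4) + 8*(i / 2)`[5,6]->25
lane 5: gid=1 (5/4), tid=1 (5%4)
i=6: r=1+8=9, c=1*2+0+8=10
row: 25 vs 9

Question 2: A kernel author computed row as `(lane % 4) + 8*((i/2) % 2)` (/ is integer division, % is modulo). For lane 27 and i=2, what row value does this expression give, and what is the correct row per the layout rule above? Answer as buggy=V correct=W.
`(lane % 4) + 8*((i/2) % 2)`[27,2]⇒11
lane 27: gr=6 (27/4), th=3 (27%4)
i=2: r=6+8=14, c=3*2+0+0=6
row: 11 vs 14

buggy=11 correct=14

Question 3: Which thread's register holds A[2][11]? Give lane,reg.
r: 2->gid=2,r8=0  c: 11->c8=1,tid=1,i&1=1
L=2*4+1=9  i=1*4+0*2+1=5

9,5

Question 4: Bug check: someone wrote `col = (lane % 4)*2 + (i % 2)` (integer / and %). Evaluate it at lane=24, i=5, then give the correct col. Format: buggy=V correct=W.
buggy=1 correct=9

`(lane % 4)*2 + (i % 2)`[24,5]→1
L=24→G=24>>2=6, T=24&3=0
[5]→row 6+0=6  col 0·2+1+8=9
col: 1 vs 9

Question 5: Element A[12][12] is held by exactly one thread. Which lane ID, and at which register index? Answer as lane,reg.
r:12=>grp=4,rB=1  c:12=>cB=1,tig=2,lo=0
L=4*4+2=18  i=1*4+1*2+0=6

18,6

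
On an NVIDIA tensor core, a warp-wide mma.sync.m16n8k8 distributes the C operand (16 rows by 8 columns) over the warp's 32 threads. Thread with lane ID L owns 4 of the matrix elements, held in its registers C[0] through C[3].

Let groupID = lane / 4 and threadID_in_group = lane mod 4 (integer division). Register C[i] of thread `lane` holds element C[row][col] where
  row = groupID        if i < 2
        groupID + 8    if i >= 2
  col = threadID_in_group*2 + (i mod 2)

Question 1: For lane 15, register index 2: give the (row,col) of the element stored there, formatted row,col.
15: gid=3,tid=3
[2] (3+8,3*2+0) = (11,6)

11,6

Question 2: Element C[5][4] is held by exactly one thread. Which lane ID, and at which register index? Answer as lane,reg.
22,0

r: 5->gid=5,r8=0  c: 4->tid=2,i&1=0
L=5*4+2=22  i=0*2+0=0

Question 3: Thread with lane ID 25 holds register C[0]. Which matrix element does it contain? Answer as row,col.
6,2

lane 25: G=6 (25/4), T=1 (25%4)
i=0: r=6+0=6, c=1*2+0=2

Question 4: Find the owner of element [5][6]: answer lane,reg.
r=5→G=5,rhi=0  c=6→T=3,p=0
L=5*4+3=23  i=0*2+0=0

23,0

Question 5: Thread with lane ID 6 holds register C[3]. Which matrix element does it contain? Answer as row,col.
9,5

6: gid=1,tid=2
[3] (1+8,2*2+1) = (9,5)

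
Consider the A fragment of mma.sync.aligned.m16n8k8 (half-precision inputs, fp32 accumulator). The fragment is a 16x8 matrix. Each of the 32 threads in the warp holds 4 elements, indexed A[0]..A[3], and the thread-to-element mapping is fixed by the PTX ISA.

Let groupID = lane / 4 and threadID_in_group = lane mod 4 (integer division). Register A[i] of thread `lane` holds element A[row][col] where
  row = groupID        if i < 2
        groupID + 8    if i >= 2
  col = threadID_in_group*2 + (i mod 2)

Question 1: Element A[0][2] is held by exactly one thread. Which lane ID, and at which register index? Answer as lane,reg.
1,0

r: 0->gid=0,r8=0  c: 2->tid=1,i&1=0
L=0*4+1=1  i=0*2+0=0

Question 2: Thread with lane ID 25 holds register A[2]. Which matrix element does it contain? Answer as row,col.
14,2

lane 25->25/4=6, 25 mod 4=1
i=2  r:6+8->14  c:2·1+0->2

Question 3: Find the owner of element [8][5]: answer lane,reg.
r=8->g=0,rb=1  c=5->t=2,b0=1
L=0*4+2=2  i=1*2+1=3

2,3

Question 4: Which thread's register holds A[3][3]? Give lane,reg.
13,1

r: 3->gid=3,r8=0  c: 3->tid=1,i&1=1
L=3*4+1=13  i=0*2+1=1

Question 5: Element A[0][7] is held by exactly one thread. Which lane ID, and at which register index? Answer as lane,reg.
3,1

r=0⇒gr=0,Rb=0  c=7⇒th=3,odd=1
L=0*4+3=3  i=0*2+1=1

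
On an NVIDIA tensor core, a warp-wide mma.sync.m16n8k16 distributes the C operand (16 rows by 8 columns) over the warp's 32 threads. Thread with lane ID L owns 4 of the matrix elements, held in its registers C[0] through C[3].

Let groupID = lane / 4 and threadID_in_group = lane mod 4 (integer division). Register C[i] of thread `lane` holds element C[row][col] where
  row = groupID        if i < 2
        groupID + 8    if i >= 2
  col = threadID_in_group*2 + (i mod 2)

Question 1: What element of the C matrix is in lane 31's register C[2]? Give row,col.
31: gid=7,tid=3
[2] (7+8,3*2+0) = (15,6)

15,6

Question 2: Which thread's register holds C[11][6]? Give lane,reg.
r=11→G=3,rhi=1  c=6→T=3,p=0
L=3*4+3=15  i=1*2+0=2

15,2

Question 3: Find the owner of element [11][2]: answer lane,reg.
r=11→G=3,rhi=1  c=2→T=1,p=0
L=3*4+1=13  i=1*2+0=2

13,2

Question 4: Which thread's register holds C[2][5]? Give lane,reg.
r=2->g=2,rb=0  c=5->t=2,b0=1
L=2*4+2=10  i=0*2+1=1

10,1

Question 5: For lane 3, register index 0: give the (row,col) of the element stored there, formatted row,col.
0,6

lane 3: gid=0 (3/4), tid=3 (3%4)
i=0: r=0+0=0, c=3*2+0=6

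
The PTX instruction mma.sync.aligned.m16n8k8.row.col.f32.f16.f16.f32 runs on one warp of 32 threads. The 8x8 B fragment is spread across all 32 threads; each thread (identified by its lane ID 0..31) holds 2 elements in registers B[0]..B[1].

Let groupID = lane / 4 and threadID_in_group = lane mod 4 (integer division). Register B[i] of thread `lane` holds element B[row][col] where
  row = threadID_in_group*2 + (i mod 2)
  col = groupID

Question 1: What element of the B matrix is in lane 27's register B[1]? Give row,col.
7,6

lane 27->27/4=6, 27 mod 4=3
i=1  r:2·3+1->7  c:6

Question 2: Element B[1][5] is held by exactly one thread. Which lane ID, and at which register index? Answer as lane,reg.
20,1

c:5=>grp=5  r:1=>tig=0,lo=1
L=5*4+0=20  i=1=1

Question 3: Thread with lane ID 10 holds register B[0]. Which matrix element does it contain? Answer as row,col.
lane 10: gid=2 (10/4), tid=2 (10%4)
i=0: r=2*2+0=4, c=gid=2

4,2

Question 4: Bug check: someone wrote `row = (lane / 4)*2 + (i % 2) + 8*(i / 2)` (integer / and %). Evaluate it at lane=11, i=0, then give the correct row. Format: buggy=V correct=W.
`(lane / 4)*2 + (i % 2) + 8*(i / 2)`[11,0]=>4
L=11=>grp=11>>2=2, tig=11&3=3
[0]=>row 3·2+0=6  col grp=2
row: 4 vs 6

buggy=4 correct=6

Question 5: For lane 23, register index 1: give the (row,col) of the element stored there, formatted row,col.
lane 23->23/4=5, 23 mod 4=3
i=1  r:2·3+1->7  c:5

7,5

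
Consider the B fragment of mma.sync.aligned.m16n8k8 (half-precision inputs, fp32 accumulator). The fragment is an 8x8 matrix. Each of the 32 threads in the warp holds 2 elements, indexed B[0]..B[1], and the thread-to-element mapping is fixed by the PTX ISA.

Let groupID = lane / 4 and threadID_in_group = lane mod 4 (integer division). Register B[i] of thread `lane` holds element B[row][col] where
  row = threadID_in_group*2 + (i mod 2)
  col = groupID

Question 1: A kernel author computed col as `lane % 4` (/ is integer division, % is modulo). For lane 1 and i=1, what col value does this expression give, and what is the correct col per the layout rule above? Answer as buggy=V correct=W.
buggy=1 correct=0

`lane % 4`[1,1]⇒1
lane 1⇒1/4=0, 1 mod 4=1
i=1  r:2·1+1⇒3  c:0
col: 1 vs 0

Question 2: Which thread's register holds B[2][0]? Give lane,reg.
c=0→G=0  r=2→T=1,p=0
L=0*4+1=1  i=0=0

1,0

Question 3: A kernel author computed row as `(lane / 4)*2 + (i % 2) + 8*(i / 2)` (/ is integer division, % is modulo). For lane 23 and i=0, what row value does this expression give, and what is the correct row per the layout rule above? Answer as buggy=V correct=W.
buggy=10 correct=6

`(lane / 4)*2 + (i % 2) + 8*(i / 2)`[23,0]=>10
lane 23: grp=5 (23/4), tig=3 (23%4)
i=0: r=3*2+0=6, c=grp=5
row: 10 vs 6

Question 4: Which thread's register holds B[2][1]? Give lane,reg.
c=1→G=1  r=2→T=1,p=0
L=1*4+1=5  i=0=0

5,0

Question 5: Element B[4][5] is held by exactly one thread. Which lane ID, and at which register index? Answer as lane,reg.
c: 5->gid=5  r: 4->tid=2,i&1=0
L=5*4+2=22  i=0=0

22,0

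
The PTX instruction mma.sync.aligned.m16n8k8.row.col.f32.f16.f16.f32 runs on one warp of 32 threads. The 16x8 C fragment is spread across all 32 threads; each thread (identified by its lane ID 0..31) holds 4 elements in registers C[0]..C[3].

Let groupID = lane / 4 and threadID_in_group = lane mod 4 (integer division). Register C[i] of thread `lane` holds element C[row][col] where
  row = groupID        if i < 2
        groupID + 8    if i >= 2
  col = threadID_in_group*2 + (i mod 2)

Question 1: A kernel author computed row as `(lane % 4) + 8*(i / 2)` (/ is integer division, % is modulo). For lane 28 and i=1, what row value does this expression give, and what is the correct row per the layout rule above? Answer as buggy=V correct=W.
`(lane % 4) + 8*(i / 2)`[28,1]=>0
28: grp=7,tig=0
[1] (7+0,0*2+1) = (7,1)
row: 0 vs 7

buggy=0 correct=7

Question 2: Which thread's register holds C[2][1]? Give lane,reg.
8,1

r:2=>grp=2,rB=0  c:1=>tig=0,lo=1
L=2*4+0=8  i=0*2+1=1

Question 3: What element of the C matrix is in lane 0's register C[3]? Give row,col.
8,1

lane 0->0/4=0, 0 mod 4=0
i=3  r:0+8->8  c:2·0+1->1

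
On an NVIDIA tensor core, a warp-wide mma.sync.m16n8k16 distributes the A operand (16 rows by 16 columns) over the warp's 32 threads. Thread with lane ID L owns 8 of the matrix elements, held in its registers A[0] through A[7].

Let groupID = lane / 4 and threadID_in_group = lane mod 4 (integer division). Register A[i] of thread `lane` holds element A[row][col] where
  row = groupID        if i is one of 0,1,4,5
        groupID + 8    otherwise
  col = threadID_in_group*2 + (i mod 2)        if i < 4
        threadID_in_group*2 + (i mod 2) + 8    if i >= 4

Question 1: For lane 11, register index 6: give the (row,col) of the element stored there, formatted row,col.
10,14

11: grp=2,tig=3
[6] (2+8,3*2+0+8) = (10,14)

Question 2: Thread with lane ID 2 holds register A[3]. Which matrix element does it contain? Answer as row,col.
8,5

L=2=>grp=2>>2=0, tig=2&3=2
[3]=>row 0+8=8  col 2·2+1+0=5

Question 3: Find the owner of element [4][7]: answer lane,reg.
19,1

r:4=>grp=4,rB=0  c:7=>cB=0,tig=3,lo=1
L=4*4+3=19  i=0*4+0*2+1=1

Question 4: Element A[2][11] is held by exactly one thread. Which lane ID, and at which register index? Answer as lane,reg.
r: 2->gid=2,r8=0  c: 11->c8=1,tid=1,i&1=1
L=2*4+1=9  i=1*4+0*2+1=5

9,5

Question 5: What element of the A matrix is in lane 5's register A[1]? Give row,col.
1,3

lane 5: g=1 (5/4), t=1 (5%4)
i=1: r=1+0=1, c=1*2+1+0=3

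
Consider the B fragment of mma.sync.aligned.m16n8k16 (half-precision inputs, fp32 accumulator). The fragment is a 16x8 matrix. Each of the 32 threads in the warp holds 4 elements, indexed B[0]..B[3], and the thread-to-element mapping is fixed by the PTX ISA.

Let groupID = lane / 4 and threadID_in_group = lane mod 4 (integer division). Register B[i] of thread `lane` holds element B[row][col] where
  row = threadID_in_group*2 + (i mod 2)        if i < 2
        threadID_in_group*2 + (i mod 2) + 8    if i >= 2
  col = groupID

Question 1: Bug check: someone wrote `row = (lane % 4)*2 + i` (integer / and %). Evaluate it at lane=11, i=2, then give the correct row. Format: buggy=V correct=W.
buggy=8 correct=14

`(lane % 4)*2 + i`[11,2]=>8
L=11=>grp=11>>2=2, tig=11&3=3
[2]=>row 3·2+0+8=14  col grp=2
row: 8 vs 14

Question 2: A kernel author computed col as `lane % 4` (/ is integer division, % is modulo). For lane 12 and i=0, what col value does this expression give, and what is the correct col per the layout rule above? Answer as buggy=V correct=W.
buggy=0 correct=3

`lane % 4`[12,0]=>0
L=12=>grp=12>>2=3, tig=12&3=0
[0]=>row 0·2+0+0=0  col grp=3
col: 0 vs 3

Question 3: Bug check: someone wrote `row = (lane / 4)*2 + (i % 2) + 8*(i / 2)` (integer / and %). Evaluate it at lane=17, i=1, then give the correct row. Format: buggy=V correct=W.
`(lane / 4)*2 + (i % 2) + 8*(i / 2)`[17,1]->9
lane 17: g=4 (17/4), t=1 (17%4)
i=1: r=1*2+1+0=3, c=g=4
row: 9 vs 3

buggy=9 correct=3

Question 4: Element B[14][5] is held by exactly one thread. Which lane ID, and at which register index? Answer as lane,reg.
23,2

c=5->g=5  r=14->rb=1,t=3,b0=0
L=5*4+3=23  i=1*2+0=2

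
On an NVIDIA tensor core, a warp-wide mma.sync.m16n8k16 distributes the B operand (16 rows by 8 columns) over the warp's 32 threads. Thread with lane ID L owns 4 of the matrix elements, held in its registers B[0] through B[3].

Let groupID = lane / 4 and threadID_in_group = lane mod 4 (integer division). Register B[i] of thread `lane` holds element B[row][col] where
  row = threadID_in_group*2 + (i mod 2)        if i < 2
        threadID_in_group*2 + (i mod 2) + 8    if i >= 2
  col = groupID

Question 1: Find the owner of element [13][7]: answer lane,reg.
c=7→G=7  r=13→rhi=1,T=2,p=1
L=7*4+2=30  i=1*2+1=3

30,3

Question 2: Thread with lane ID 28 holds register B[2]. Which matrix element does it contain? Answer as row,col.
lane 28: g=7 (28/4), t=0 (28%4)
i=2: r=0*2+0+8=8, c=g=7

8,7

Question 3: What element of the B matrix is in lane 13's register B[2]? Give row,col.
L=13⇒gr=13>>2=3, th=13&3=1
[2]⇒row 1·2+0+8=10  col gr=3

10,3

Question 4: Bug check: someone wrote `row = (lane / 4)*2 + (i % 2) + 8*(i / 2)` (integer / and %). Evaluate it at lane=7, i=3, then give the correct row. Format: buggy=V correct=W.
`(lane / 4)*2 + (i % 2) + 8*(i / 2)`[7,3]->11
7: gid=1,tid=3
[3] (3*2+1+8,1) = (15,1)
row: 11 vs 15

buggy=11 correct=15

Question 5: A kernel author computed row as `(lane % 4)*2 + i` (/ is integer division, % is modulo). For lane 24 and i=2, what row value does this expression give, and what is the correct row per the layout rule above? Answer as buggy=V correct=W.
`(lane % 4)*2 + i`[24,2]⇒2
lane 24: gr=6 (24/4), th=0 (24%4)
i=2: r=0*2+0+8=8, c=gr=6
row: 2 vs 8

buggy=2 correct=8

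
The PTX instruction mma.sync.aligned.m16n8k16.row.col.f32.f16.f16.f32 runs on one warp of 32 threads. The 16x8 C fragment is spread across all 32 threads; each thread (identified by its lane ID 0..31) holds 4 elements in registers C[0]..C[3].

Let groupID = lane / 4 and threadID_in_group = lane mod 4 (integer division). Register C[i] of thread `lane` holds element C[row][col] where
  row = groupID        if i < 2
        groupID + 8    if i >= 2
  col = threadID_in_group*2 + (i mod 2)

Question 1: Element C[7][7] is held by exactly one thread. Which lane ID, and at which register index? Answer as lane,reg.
r:7=>grp=7,rB=0  c:7=>tig=3,lo=1
L=7*4+3=31  i=0*2+1=1

31,1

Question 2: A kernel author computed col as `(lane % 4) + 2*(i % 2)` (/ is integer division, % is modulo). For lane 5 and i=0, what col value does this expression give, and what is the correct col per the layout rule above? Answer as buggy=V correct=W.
buggy=1 correct=2

`(lane % 4) + 2*(i % 2)`[5,0]->1
lane 5->5/4=1, 5 mod 4=1
i=0  r:1+0->1  c:2·1+0->2
col: 1 vs 2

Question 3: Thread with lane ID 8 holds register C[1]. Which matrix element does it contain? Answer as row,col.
2,1

L=8->gid=8>>2=2, tid=8&3=0
[1]->row 2+0=2  col 0·2+1=1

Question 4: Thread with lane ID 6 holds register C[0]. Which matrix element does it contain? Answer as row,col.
1,4

lane 6: grp=1 (6/4), tig=2 (6%4)
i=0: r=1+0=1, c=2*2+0=4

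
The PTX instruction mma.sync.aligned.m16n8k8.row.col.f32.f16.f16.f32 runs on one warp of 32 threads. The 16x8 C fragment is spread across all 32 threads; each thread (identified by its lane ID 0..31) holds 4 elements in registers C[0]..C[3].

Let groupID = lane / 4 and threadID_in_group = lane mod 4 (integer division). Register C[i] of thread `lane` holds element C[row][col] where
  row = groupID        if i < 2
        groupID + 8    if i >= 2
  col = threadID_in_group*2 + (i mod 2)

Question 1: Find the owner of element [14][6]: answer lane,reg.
27,2

r=14->g=6,rb=1  c=6->t=3,b0=0
L=6*4+3=27  i=1*2+0=2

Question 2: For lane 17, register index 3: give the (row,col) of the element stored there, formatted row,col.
12,3

lane 17: gr=4 (17/4), th=1 (17%4)
i=3: r=4+8=12, c=1*2+1=3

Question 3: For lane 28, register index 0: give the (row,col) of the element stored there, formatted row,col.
L=28->g=28>>2=7, t=28&3=0
[0]->row 7+0=7  col 0·2+0=0

7,0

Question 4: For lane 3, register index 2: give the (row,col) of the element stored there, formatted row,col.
8,6

3: G=0,T=3
[2] (0+8,3*2+0) = (8,6)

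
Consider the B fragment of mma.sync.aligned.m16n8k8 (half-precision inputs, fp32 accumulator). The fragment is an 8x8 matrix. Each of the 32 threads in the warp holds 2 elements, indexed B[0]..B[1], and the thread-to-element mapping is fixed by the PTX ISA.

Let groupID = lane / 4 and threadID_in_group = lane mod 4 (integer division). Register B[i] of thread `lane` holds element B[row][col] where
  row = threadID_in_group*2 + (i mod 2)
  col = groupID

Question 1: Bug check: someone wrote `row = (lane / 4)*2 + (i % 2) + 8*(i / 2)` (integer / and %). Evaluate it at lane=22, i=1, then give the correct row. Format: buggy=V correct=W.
buggy=11 correct=5

`(lane / 4)*2 + (i % 2) + 8*(i / 2)`[22,1]=>11
lane 22=>22/4=5, 22 mod 4=2
i=1  r:2·2+1=>5  c:5
row: 11 vs 5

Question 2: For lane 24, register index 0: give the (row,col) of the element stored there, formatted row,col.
0,6

L=24⇒gr=24>>2=6, th=24&3=0
[0]⇒row 0·2+0=0  col gr=6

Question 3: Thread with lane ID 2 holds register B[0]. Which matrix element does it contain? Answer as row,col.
4,0

lane 2=>2/4=0, 2 mod 4=2
i=0  r:2·2+0=>4  c:0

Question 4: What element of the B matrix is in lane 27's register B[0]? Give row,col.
6,6

27: gr=6,th=3
[0] (3*2+0,6) = (6,6)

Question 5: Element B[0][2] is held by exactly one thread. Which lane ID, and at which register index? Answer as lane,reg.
c: 2->gid=2  r: 0->tid=0,i&1=0
L=2*4+0=8  i=0=0

8,0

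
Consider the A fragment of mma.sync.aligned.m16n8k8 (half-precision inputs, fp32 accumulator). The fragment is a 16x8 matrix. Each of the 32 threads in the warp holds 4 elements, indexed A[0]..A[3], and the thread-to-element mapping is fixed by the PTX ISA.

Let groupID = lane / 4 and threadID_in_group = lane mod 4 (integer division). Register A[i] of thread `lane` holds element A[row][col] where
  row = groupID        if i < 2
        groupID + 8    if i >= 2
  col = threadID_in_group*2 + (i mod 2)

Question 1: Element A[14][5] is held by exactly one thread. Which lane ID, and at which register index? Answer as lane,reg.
r=14->g=6,rb=1  c=5->t=2,b0=1
L=6*4+2=26  i=1*2+1=3

26,3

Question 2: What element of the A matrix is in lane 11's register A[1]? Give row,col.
2,7

L=11->g=11>>2=2, t=11&3=3
[1]->row 2+0=2  col 3·2+1=7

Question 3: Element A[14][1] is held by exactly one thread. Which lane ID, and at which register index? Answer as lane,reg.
24,3

r=14→G=6,rhi=1  c=1→T=0,p=1
L=6*4+0=24  i=1*2+1=3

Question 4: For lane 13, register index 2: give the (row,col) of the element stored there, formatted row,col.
11,2

13: gid=3,tid=1
[2] (3+8,1*2+0) = (11,2)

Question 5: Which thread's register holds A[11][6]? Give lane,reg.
15,2

r=11⇒gr=3,Rb=1  c=6⇒th=3,odd=0
L=3*4+3=15  i=1*2+0=2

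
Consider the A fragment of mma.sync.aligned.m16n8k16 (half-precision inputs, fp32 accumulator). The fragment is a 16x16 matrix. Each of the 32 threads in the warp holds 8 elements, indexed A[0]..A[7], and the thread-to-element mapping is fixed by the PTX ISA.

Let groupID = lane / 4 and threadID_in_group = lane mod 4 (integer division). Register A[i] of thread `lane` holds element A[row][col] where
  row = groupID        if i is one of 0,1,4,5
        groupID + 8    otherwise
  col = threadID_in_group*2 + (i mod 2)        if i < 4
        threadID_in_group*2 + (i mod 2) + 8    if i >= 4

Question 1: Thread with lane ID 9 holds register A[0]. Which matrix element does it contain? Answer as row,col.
lane 9: grp=2 (9/4), tig=1 (9%4)
i=0: r=2+0=2, c=1*2+0+0=2

2,2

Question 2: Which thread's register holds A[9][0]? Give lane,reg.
4,2

r=9→G=1,rhi=1  c=0→chi=0,T=0,p=0
L=1*4+0=4  i=0*4+1*2+0=2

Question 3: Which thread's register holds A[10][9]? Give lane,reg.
r=10->g=2,rb=1  c=9->cb=1,t=0,b0=1
L=2*4+0=8  i=1*4+1*2+1=7

8,7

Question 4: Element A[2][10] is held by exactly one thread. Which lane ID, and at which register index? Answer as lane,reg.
9,4

r=2⇒gr=2,Rb=0  c=10⇒Cb=1,th=1,odd=0
L=2*4+1=9  i=1*4+0*2+0=4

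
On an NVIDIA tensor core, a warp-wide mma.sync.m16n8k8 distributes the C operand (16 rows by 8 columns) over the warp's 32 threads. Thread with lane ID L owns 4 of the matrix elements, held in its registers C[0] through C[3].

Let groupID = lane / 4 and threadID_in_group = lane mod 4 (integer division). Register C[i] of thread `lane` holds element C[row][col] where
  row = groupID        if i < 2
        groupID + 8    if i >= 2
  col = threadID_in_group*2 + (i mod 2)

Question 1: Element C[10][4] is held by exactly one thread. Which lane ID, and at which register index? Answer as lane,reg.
r=10⇒gr=2,Rb=1  c=4⇒th=2,odd=0
L=2*4+2=10  i=1*2+0=2

10,2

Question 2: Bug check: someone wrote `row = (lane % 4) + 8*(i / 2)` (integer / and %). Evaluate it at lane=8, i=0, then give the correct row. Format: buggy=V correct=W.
`(lane % 4) + 8*(i / 2)`[8,0]⇒0
L=8⇒gr=8>>2=2, th=8&3=0
[0]⇒row 2+0=2  col 0·2+0=0
row: 0 vs 2

buggy=0 correct=2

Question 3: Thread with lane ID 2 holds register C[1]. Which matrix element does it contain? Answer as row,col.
2: grp=0,tig=2
[1] (0+0,2*2+1) = (0,5)

0,5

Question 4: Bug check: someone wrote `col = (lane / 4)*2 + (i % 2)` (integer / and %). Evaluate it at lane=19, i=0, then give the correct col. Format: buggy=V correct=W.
`(lane / 4)*2 + (i % 2)`[19,0]→8
lane 19→19/4=4, 19 mod 4=3
i=0  r:4+0→4  c:2·3+0→6
col: 8 vs 6

buggy=8 correct=6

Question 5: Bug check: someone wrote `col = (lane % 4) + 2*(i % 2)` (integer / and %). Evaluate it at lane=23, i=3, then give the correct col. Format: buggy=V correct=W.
`(lane % 4) + 2*(i % 2)`[23,3]⇒5
lane 23⇒23/4=5, 23 mod 4=3
i=3  r:5+8⇒13  c:2·3+1⇒7
col: 5 vs 7

buggy=5 correct=7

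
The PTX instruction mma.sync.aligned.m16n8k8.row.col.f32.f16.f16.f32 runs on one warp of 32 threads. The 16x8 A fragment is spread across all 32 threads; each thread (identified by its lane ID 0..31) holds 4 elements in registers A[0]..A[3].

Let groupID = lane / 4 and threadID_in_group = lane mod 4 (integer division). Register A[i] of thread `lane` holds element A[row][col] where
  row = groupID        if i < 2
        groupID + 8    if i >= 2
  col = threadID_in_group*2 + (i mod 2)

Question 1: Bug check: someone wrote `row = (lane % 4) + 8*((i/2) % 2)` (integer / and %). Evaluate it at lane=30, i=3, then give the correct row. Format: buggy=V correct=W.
buggy=10 correct=15

`(lane % 4) + 8*((i/2) % 2)`[30,3]=>10
lane 30: grp=7 (30/4), tig=2 (30%4)
i=3: r=7+8=15, c=2*2+1=5
row: 10 vs 15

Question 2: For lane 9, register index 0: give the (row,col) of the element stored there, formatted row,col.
L=9->g=9>>2=2, t=9&3=1
[0]->row 2+0=2  col 1·2+0=2

2,2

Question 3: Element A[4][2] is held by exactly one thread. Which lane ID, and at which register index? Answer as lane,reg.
17,0

r=4->g=4,rb=0  c=2->t=1,b0=0
L=4*4+1=17  i=0*2+0=0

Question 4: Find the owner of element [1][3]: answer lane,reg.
r: 1->gid=1,r8=0  c: 3->tid=1,i&1=1
L=1*4+1=5  i=0*2+1=1

5,1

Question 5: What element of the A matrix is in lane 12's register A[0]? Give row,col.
lane 12->12/4=3, 12 mod 4=0
i=0  r:3+0->3  c:2·0+0->0

3,0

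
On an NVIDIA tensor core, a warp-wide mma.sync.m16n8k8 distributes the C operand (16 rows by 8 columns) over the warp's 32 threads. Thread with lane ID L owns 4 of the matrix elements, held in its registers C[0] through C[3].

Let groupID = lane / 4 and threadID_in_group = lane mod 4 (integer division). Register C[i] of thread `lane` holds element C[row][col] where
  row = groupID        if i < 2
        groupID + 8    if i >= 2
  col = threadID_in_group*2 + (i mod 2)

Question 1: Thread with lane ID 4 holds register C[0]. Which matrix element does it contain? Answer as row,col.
4: G=1,T=0
[0] (1+0,0*2+0) = (1,0)

1,0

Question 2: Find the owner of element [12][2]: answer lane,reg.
17,2

r=12⇒gr=4,Rb=1  c=2⇒th=1,odd=0
L=4*4+1=17  i=1*2+0=2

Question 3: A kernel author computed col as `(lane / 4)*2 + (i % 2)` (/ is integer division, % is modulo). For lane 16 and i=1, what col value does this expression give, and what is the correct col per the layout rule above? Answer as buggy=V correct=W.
`(lane / 4)*2 + (i % 2)`[16,1]->9
16: gid=4,tid=0
[1] (4+0,0*2+1) = (4,1)
col: 9 vs 1

buggy=9 correct=1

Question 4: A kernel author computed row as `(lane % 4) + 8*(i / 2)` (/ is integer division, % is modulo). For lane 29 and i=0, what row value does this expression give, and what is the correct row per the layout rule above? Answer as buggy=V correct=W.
`(lane % 4) + 8*(i / 2)`[29,0]⇒1
L=29⇒gr=29>>2=7, th=29&3=1
[0]⇒row 7+0=7  col 1·2+0=2
row: 1 vs 7

buggy=1 correct=7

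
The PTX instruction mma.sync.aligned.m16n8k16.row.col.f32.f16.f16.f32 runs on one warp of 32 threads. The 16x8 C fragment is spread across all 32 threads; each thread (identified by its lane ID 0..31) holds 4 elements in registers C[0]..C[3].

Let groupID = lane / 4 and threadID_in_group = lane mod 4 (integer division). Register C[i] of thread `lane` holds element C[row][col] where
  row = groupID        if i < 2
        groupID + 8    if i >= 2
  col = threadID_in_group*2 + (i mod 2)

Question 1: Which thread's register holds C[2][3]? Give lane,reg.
9,1

r=2→G=2,rhi=0  c=3→T=1,p=1
L=2*4+1=9  i=0*2+1=1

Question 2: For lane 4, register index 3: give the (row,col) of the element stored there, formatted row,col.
lane 4→4/4=1, 4 mod 4=0
i=3  r:1+8→9  c:2·0+1→1

9,1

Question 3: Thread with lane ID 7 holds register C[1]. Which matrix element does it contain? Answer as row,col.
L=7⇒gr=7>>2=1, th=7&3=3
[1]⇒row 1+0=1  col 3·2+1=7

1,7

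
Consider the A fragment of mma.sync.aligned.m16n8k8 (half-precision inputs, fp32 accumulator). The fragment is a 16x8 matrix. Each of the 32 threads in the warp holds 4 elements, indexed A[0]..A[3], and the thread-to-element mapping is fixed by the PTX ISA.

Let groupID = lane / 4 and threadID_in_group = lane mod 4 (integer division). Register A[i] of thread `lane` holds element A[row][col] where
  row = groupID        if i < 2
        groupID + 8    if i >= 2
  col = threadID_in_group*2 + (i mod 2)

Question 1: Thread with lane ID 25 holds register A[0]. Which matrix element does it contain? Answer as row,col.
6,2

L=25⇒gr=25>>2=6, th=25&3=1
[0]⇒row 6+0=6  col 1·2+0=2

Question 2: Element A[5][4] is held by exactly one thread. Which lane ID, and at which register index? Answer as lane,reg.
22,0

r:5=>grp=5,rB=0  c:4=>tig=2,lo=0
L=5*4+2=22  i=0*2+0=0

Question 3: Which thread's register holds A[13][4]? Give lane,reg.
22,2

r=13→G=5,rhi=1  c=4→T=2,p=0
L=5*4+2=22  i=1*2+0=2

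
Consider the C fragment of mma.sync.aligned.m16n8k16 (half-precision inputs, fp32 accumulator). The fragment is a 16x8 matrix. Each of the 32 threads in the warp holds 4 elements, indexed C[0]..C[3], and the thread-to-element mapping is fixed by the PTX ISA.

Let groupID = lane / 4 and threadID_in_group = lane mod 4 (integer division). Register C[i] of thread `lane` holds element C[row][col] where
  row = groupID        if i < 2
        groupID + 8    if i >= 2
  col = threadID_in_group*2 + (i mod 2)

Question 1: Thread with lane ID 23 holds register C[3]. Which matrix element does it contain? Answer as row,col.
13,7

23: gr=5,th=3
[3] (5+8,3*2+1) = (13,7)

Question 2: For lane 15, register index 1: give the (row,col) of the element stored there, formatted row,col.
lane 15=>15/4=3, 15 mod 4=3
i=1  r:3+0=>3  c:2·3+1=>7

3,7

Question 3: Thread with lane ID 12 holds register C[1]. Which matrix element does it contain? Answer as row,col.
3,1

lane 12->12/4=3, 12 mod 4=0
i=1  r:3+0->3  c:2·0+1->1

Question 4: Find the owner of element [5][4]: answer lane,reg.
r=5→G=5,rhi=0  c=4→T=2,p=0
L=5*4+2=22  i=0*2+0=0

22,0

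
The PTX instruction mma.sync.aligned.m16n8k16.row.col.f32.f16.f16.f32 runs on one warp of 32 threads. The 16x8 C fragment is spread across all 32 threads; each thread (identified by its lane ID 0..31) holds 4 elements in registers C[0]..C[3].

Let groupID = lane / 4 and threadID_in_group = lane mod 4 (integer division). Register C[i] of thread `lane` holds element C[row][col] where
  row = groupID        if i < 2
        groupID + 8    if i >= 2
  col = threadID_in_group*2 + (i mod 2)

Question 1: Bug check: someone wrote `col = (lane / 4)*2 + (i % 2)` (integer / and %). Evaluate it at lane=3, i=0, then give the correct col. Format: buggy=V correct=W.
buggy=0 correct=6

`(lane / 4)*2 + (i % 2)`[3,0]->0
L=3->g=3>>2=0, t=3&3=3
[0]->row 0+0=0  col 3·2+0=6
col: 0 vs 6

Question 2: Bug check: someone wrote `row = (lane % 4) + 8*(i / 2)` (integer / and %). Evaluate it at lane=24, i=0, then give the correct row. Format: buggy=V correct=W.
buggy=0 correct=6

`(lane % 4) + 8*(i / 2)`[24,0]→0
lane 24: G=6 (24/4), T=0 (24%4)
i=0: r=6+0=6, c=0*2+0=0
row: 0 vs 6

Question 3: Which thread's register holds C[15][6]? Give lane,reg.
31,2

r=15->g=7,rb=1  c=6->t=3,b0=0
L=7*4+3=31  i=1*2+0=2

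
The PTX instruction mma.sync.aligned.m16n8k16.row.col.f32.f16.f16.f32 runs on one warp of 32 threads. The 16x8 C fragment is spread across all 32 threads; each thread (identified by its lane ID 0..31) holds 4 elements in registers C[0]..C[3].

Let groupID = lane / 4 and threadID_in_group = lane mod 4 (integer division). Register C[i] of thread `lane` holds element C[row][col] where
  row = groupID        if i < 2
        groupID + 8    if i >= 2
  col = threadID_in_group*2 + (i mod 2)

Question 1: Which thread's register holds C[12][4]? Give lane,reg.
18,2

r:12=>grp=4,rB=1  c:4=>tig=2,lo=0
L=4*4+2=18  i=1*2+0=2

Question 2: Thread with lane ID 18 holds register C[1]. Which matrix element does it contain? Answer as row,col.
4,5

lane 18: G=4 (18/4), T=2 (18%4)
i=1: r=4+0=4, c=2*2+1=5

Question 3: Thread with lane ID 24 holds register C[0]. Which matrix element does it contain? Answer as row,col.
6,0

lane 24=>24/4=6, 24 mod 4=0
i=0  r:6+0=>6  c:2·0+0=>0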